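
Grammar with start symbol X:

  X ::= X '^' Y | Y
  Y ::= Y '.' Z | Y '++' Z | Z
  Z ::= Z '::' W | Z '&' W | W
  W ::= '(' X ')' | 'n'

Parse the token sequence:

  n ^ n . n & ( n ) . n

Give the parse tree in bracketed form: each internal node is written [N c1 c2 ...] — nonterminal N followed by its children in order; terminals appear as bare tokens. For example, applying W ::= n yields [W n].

X
X ^ Y
Y ^ Y
Z ^ Y
W ^ Y
n ^ Y
n ^ Y . Z
n ^ Y . Z . Z
n ^ Z . Z . Z
n ^ W . Z . Z
n ^ n . Z . Z
n ^ n . Z & W . Z
n ^ n . W & W . Z
n ^ n . n & W . Z
n ^ n . n & ( X ) . Z
n ^ n . n & ( Y ) . Z
n ^ n . n & ( Z ) . Z
n ^ n . n & ( W ) . Z
n ^ n . n & ( n ) . Z
n ^ n . n & ( n ) . W
n ^ n . n & ( n ) . n

[X [X [Y [Z [W n]]]] ^ [Y [Y [Y [Z [W n]]] . [Z [Z [W n]] & [W ( [X [Y [Z [W n]]]] )]]] . [Z [W n]]]]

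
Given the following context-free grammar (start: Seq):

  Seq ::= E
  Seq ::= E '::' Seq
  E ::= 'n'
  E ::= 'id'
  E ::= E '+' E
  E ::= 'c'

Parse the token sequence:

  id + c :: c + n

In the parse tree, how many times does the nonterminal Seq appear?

2

[Seq [E [E id] + [E c]] :: [Seq [E [E c] + [E n]]]]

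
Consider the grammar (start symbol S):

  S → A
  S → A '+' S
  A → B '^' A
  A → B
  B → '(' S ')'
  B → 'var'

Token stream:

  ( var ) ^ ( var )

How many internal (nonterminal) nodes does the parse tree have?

11

[S [A [B ( [S [A [B var]]] )] ^ [A [B ( [S [A [B var]]] )]]]]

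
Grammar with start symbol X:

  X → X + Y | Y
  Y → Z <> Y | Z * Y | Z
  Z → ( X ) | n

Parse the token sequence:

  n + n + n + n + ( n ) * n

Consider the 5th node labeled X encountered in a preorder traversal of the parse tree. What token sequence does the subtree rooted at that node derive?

n

[X [X [X [X [X [Y [Z n]]] + [Y [Z n]]] + [Y [Z n]]] + [Y [Z n]]] + [Y [Z ( [X [Y [Z n]]] )] * [Y [Z n]]]]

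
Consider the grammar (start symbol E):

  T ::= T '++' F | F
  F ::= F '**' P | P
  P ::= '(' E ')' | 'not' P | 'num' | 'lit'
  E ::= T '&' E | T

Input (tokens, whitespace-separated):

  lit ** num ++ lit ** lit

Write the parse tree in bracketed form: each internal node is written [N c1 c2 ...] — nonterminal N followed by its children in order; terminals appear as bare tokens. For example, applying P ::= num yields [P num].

[E [T [T [F [F [P lit]] ** [P num]]] ++ [F [F [P lit]] ** [P lit]]]]

E
T
T ++ F
F ++ F
F ** P ++ F
P ** P ++ F
lit ** P ++ F
lit ** num ++ F
lit ** num ++ F ** P
lit ** num ++ P ** P
lit ** num ++ lit ** P
lit ** num ++ lit ** lit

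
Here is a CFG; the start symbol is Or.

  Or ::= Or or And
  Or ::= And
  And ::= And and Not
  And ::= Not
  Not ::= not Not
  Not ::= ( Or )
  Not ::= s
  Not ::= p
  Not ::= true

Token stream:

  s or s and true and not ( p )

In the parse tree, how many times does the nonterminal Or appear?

3

[Or [Or [And [Not s]]] or [And [And [And [Not s]] and [Not true]] and [Not not [Not ( [Or [And [Not p]]] )]]]]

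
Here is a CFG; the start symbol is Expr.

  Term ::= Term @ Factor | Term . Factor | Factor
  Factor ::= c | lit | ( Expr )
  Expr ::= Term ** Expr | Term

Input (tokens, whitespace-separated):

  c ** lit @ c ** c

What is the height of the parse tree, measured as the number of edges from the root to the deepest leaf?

5

[Expr [Term [Factor c]] ** [Expr [Term [Term [Factor lit]] @ [Factor c]] ** [Expr [Term [Factor c]]]]]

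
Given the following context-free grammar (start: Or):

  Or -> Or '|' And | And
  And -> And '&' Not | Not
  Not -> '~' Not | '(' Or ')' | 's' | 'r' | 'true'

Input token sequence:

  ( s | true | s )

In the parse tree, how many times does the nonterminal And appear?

4

[Or [And [Not ( [Or [Or [Or [And [Not s]]] | [And [Not true]]] | [And [Not s]]] )]]]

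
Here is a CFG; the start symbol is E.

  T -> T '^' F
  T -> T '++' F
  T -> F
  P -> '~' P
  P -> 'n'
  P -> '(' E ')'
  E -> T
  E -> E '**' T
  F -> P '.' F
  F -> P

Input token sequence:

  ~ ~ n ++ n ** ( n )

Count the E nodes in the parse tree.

[E [E [T [T [F [P ~ [P ~ [P n]]]]] ++ [F [P n]]]] ** [T [F [P ( [E [T [F [P n]]]] )]]]]

3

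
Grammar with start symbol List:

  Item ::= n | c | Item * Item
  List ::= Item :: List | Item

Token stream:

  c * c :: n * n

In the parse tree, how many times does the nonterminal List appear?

2

[List [Item [Item c] * [Item c]] :: [List [Item [Item n] * [Item n]]]]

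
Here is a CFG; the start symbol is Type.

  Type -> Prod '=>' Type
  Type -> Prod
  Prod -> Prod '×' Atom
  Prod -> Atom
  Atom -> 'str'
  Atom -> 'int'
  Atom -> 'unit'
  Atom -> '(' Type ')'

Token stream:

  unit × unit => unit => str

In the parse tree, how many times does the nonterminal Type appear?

3

[Type [Prod [Prod [Atom unit]] × [Atom unit]] => [Type [Prod [Atom unit]] => [Type [Prod [Atom str]]]]]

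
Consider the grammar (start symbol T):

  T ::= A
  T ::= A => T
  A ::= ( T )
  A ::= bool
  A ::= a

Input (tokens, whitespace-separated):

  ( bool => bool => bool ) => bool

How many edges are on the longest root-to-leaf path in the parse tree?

[T [A ( [T [A bool] => [T [A bool] => [T [A bool]]]] )] => [T [A bool]]]

6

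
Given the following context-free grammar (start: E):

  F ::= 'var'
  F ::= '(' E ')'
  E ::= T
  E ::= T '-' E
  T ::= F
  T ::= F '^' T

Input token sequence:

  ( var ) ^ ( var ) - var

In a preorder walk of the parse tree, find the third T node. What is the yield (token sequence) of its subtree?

( var )

[E [T [F ( [E [T [F var]]] )] ^ [T [F ( [E [T [F var]]] )]]] - [E [T [F var]]]]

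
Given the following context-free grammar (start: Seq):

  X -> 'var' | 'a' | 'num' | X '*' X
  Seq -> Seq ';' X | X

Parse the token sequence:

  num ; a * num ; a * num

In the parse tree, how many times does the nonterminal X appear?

[Seq [Seq [Seq [X num]] ; [X [X a] * [X num]]] ; [X [X a] * [X num]]]

7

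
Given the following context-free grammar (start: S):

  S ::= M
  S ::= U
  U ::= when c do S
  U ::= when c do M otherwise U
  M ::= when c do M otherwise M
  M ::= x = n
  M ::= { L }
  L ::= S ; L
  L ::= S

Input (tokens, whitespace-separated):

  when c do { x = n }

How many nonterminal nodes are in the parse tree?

7

[S [U when c do [S [M { [L [S [M x = n]]] }]]]]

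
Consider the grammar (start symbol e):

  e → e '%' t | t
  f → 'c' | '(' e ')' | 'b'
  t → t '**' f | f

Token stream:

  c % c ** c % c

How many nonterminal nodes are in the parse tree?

11

[e [e [e [t [f c]]] % [t [t [f c]] ** [f c]]] % [t [f c]]]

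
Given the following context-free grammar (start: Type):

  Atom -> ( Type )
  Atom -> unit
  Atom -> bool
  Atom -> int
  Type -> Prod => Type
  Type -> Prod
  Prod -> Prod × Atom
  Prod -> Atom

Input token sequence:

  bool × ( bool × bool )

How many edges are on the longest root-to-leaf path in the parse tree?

7

[Type [Prod [Prod [Atom bool]] × [Atom ( [Type [Prod [Prod [Atom bool]] × [Atom bool]]] )]]]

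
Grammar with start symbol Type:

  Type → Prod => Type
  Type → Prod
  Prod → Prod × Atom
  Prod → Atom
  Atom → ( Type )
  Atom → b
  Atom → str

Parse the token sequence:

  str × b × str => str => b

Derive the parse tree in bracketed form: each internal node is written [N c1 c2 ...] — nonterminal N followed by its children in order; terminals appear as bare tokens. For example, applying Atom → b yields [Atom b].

[Type [Prod [Prod [Prod [Atom str]] × [Atom b]] × [Atom str]] => [Type [Prod [Atom str]] => [Type [Prod [Atom b]]]]]

Type
Prod => Type
Prod × Atom => Type
Prod × Atom × Atom => Type
Atom × Atom × Atom => Type
str × Atom × Atom => Type
str × b × Atom => Type
str × b × str => Type
str × b × str => Prod => Type
str × b × str => Atom => Type
str × b × str => str => Type
str × b × str => str => Prod
str × b × str => str => Atom
str × b × str => str => b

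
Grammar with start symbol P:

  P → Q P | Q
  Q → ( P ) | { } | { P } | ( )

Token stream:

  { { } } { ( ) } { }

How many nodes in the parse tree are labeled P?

5

[P [Q { [P [Q { }]] }] [P [Q { [P [Q ( )]] }] [P [Q { }]]]]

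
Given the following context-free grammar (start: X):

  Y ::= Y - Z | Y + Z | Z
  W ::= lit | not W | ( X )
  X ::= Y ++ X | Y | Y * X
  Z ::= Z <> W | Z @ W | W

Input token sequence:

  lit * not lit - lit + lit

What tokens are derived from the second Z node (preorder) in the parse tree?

not lit

[X [Y [Z [W lit]]] * [X [Y [Y [Y [Z [W not [W lit]]]] - [Z [W lit]]] + [Z [W lit]]]]]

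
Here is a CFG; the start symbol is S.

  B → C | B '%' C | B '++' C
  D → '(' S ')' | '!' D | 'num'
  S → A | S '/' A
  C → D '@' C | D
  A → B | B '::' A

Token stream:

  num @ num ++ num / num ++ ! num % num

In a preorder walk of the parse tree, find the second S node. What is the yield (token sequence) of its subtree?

[S [S [A [B [B [C [D num] @ [C [D num]]]] ++ [C [D num]]]]] / [A [B [B [B [C [D num]]] ++ [C [D ! [D num]]]] % [C [D num]]]]]

num @ num ++ num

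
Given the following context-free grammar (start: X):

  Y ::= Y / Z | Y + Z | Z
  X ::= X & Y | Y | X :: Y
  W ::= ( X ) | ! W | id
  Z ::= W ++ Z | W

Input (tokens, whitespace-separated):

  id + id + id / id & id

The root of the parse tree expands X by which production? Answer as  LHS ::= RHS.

X ::= X & Y

[X [X [Y [Y [Y [Y [Z [W id]]] + [Z [W id]]] + [Z [W id]]] / [Z [W id]]]] & [Y [Z [W id]]]]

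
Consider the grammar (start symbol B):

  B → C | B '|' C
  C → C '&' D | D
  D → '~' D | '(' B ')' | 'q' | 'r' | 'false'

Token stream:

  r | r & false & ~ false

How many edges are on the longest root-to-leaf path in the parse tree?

[B [B [C [D r]]] | [C [C [C [D r]] & [D false]] & [D ~ [D false]]]]

5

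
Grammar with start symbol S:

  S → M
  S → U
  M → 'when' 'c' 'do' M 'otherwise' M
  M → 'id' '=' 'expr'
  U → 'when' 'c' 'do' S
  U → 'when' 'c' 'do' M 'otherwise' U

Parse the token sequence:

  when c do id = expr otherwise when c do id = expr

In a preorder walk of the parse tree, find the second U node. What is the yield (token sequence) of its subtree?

[S [U when c do [M id = expr] otherwise [U when c do [S [M id = expr]]]]]

when c do id = expr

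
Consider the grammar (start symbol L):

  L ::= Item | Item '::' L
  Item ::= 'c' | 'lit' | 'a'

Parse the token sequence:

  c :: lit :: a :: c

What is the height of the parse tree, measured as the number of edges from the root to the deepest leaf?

5

[L [Item c] :: [L [Item lit] :: [L [Item a] :: [L [Item c]]]]]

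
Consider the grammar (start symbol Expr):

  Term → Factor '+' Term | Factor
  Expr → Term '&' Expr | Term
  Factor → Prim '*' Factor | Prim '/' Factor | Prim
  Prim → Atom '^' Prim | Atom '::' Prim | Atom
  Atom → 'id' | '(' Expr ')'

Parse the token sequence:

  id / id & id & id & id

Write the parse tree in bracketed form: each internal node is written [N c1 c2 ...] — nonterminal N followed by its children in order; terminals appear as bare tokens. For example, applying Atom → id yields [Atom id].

[Expr [Term [Factor [Prim [Atom id]] / [Factor [Prim [Atom id]]]]] & [Expr [Term [Factor [Prim [Atom id]]]] & [Expr [Term [Factor [Prim [Atom id]]]] & [Expr [Term [Factor [Prim [Atom id]]]]]]]]

Expr
Term & Expr
Factor & Expr
Prim / Factor & Expr
Atom / Factor & Expr
id / Factor & Expr
id / Prim & Expr
id / Atom & Expr
id / id & Expr
id / id & Term & Expr
id / id & Factor & Expr
id / id & Prim & Expr
id / id & Atom & Expr
id / id & id & Expr
id / id & id & Term & Expr
id / id & id & Factor & Expr
id / id & id & Prim & Expr
id / id & id & Atom & Expr
id / id & id & id & Expr
id / id & id & id & Term
id / id & id & id & Factor
id / id & id & id & Prim
id / id & id & id & Atom
id / id & id & id & id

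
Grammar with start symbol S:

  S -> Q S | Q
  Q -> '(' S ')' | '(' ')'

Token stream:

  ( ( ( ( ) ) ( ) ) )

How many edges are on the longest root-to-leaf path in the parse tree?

8

[S [Q ( [S [Q ( [S [Q ( [S [Q ( )]] )] [S [Q ( )]]] )]] )]]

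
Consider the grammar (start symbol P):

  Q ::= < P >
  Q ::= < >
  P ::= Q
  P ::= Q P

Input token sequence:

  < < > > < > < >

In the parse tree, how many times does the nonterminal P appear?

[P [Q < [P [Q < >]] >] [P [Q < >] [P [Q < >]]]]

4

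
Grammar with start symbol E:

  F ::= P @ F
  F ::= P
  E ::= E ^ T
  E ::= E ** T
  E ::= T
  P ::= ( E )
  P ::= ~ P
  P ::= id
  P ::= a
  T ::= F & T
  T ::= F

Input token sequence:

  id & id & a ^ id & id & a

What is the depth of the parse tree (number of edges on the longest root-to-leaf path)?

7

[E [E [T [F [P id]] & [T [F [P id]] & [T [F [P a]]]]]] ^ [T [F [P id]] & [T [F [P id]] & [T [F [P a]]]]]]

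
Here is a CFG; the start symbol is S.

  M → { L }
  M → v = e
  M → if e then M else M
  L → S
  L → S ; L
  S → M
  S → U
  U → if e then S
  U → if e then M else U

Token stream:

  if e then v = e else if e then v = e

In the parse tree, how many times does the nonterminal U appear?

2

[S [U if e then [M v = e] else [U if e then [S [M v = e]]]]]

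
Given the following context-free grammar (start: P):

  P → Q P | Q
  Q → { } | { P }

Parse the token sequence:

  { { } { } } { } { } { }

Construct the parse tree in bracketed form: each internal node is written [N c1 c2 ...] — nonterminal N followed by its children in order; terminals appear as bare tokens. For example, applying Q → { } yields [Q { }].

[P [Q { [P [Q { }] [P [Q { }]]] }] [P [Q { }] [P [Q { }] [P [Q { }]]]]]

P
Q P
{ P } P
{ Q P } P
{ { } P } P
{ { } Q } P
{ { } { } } P
{ { } { } } Q P
{ { } { } } { } P
{ { } { } } { } Q P
{ { } { } } { } { } P
{ { } { } } { } { } Q
{ { } { } } { } { } { }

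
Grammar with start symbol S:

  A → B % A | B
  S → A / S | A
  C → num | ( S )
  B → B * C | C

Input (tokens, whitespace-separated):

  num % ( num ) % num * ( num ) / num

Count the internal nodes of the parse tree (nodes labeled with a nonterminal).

24

[S [A [B [C num]] % [A [B [C ( [S [A [B [C num]]]] )]] % [A [B [B [C num]] * [C ( [S [A [B [C num]]]] )]]]]] / [S [A [B [C num]]]]]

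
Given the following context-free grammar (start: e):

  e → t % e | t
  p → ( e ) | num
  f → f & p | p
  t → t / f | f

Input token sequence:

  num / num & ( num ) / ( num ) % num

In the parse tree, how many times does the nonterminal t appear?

6

[e [t [t [t [f [p num]]] / [f [f [p num]] & [p ( [e [t [f [p num]]]] )]]] / [f [p ( [e [t [f [p num]]]] )]]] % [e [t [f [p num]]]]]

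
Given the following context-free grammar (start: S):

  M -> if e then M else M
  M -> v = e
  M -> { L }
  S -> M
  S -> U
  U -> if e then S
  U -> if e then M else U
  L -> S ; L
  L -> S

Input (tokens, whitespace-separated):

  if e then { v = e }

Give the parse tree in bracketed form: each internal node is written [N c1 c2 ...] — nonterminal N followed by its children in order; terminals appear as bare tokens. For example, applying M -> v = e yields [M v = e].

S
U
if e then S
if e then M
if e then { L }
if e then { S }
if e then { M }
if e then { v = e }

[S [U if e then [S [M { [L [S [M v = e]]] }]]]]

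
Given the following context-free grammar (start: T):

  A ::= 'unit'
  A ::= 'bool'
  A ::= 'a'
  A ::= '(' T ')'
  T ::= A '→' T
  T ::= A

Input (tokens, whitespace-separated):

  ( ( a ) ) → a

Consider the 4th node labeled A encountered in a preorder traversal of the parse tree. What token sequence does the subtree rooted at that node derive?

a

[T [A ( [T [A ( [T [A a]] )]] )] → [T [A a]]]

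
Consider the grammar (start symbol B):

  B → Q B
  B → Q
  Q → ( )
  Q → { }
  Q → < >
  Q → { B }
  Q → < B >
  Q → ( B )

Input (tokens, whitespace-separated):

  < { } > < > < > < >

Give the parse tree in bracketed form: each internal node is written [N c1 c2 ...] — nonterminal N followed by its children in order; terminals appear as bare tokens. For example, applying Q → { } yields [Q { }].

[B [Q < [B [Q { }]] >] [B [Q < >] [B [Q < >] [B [Q < >]]]]]

B
Q B
< B > B
< Q > B
< { } > B
< { } > Q B
< { } > < > B
< { } > < > Q B
< { } > < > < > B
< { } > < > < > Q
< { } > < > < > < >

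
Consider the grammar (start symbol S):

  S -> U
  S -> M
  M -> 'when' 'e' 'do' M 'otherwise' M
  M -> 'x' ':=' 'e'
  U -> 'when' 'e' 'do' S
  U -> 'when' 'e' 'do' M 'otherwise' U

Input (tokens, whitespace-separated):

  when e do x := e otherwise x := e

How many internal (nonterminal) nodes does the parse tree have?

[S [M when e do [M x := e] otherwise [M x := e]]]

4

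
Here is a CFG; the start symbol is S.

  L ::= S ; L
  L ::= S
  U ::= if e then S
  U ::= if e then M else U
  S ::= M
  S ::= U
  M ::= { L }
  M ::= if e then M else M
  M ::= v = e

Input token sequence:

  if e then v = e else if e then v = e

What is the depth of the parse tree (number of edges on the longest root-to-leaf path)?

5

[S [U if e then [M v = e] else [U if e then [S [M v = e]]]]]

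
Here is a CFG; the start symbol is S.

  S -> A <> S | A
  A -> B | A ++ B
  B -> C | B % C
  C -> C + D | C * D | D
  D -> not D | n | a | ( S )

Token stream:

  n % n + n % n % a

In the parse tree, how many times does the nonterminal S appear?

1

[S [A [B [B [B [B [C [D n]]] % [C [C [D n]] + [D n]]] % [C [D n]]] % [C [D a]]]]]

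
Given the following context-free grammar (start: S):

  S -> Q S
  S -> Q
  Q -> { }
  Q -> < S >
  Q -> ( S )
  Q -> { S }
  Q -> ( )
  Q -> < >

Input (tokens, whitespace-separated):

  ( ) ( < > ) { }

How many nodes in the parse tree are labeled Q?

4

[S [Q ( )] [S [Q ( [S [Q < >]] )] [S [Q { }]]]]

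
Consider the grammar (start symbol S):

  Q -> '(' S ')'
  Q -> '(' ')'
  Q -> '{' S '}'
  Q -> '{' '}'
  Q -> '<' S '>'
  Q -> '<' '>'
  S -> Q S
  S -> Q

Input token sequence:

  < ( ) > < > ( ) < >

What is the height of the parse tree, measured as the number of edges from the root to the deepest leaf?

[S [Q < [S [Q ( )]] >] [S [Q < >] [S [Q ( )] [S [Q < >]]]]]

5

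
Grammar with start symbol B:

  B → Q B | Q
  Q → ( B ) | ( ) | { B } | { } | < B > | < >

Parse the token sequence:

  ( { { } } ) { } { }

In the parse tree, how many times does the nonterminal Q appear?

[B [Q ( [B [Q { [B [Q { }]] }]] )] [B [Q { }] [B [Q { }]]]]

5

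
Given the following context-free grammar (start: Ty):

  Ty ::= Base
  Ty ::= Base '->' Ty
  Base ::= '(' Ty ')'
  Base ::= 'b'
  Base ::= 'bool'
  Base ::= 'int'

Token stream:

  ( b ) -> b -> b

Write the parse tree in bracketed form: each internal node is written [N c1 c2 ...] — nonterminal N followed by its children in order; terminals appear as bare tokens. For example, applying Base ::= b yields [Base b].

[Ty [Base ( [Ty [Base b]] )] -> [Ty [Base b] -> [Ty [Base b]]]]

Ty
Base -> Ty
( Ty ) -> Ty
( Base ) -> Ty
( b ) -> Ty
( b ) -> Base -> Ty
( b ) -> b -> Ty
( b ) -> b -> Base
( b ) -> b -> b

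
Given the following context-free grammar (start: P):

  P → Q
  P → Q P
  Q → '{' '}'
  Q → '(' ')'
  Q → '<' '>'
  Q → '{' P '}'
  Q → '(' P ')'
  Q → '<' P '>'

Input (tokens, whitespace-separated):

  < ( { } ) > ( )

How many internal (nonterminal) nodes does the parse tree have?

[P [Q < [P [Q ( [P [Q { }]] )]] >] [P [Q ( )]]]

8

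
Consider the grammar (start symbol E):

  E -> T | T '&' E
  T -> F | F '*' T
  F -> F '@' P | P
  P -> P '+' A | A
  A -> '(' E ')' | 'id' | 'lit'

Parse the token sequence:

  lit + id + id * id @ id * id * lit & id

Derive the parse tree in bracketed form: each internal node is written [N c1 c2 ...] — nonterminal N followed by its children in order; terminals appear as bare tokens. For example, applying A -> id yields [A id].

[E [T [F [P [P [P [A lit]] + [A id]] + [A id]]] * [T [F [F [P [A id]]] @ [P [A id]]] * [T [F [P [A id]]] * [T [F [P [A lit]]]]]]] & [E [T [F [P [A id]]]]]]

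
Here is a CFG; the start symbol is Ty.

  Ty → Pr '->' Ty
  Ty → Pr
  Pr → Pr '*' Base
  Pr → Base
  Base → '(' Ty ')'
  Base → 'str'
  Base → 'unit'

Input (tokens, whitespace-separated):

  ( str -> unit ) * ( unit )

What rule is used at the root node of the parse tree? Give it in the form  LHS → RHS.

[Ty [Pr [Pr [Base ( [Ty [Pr [Base str]] -> [Ty [Pr [Base unit]]]] )]] * [Base ( [Ty [Pr [Base unit]]] )]]]

Ty → Pr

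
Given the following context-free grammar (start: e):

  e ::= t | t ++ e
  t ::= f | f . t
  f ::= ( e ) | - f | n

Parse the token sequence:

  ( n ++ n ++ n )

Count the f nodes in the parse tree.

[e [t [f ( [e [t [f n]] ++ [e [t [f n]] ++ [e [t [f n]]]]] )]]]

4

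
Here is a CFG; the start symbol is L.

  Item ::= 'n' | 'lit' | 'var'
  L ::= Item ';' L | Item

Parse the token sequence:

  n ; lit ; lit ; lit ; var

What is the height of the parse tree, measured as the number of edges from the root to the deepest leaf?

[L [Item n] ; [L [Item lit] ; [L [Item lit] ; [L [Item lit] ; [L [Item var]]]]]]

6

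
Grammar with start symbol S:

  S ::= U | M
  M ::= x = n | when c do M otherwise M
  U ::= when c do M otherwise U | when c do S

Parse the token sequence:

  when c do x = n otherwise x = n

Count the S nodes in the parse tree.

1

[S [M when c do [M x = n] otherwise [M x = n]]]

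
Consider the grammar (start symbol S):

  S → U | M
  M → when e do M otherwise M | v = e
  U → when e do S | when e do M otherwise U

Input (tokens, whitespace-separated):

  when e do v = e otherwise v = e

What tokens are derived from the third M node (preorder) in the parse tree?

[S [M when e do [M v = e] otherwise [M v = e]]]

v = e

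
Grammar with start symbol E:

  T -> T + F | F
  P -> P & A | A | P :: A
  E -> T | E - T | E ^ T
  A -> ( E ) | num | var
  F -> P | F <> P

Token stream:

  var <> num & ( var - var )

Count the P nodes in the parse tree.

[E [T [F [F [P [A var]]] <> [P [P [A num]] & [A ( [E [E [T [F [P [A var]]]]] - [T [F [P [A var]]]]] )]]]]]

5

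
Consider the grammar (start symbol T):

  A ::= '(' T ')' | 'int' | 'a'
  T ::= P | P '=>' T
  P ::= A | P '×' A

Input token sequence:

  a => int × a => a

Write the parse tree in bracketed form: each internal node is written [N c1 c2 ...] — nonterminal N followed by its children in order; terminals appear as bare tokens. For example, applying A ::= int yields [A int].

T
P => T
A => T
a => T
a => P => T
a => P × A => T
a => A × A => T
a => int × A => T
a => int × a => T
a => int × a => P
a => int × a => A
a => int × a => a

[T [P [A a]] => [T [P [P [A int]] × [A a]] => [T [P [A a]]]]]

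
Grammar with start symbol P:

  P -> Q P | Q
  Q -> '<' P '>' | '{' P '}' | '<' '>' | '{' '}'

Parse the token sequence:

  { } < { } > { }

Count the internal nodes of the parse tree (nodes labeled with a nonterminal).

8

[P [Q { }] [P [Q < [P [Q { }]] >] [P [Q { }]]]]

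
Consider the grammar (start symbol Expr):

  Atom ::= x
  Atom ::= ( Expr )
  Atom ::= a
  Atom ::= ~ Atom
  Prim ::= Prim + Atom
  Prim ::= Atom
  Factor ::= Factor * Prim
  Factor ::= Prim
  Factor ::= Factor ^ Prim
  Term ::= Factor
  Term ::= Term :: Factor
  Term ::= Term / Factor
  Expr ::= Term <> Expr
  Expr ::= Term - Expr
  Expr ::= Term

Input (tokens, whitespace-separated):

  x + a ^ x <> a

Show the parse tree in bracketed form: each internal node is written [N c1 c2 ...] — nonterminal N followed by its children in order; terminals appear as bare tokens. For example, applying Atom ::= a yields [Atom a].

[Expr [Term [Factor [Factor [Prim [Prim [Atom x]] + [Atom a]]] ^ [Prim [Atom x]]]] <> [Expr [Term [Factor [Prim [Atom a]]]]]]

Expr
Term <> Expr
Factor <> Expr
Factor ^ Prim <> Expr
Prim ^ Prim <> Expr
Prim + Atom ^ Prim <> Expr
Atom + Atom ^ Prim <> Expr
x + Atom ^ Prim <> Expr
x + a ^ Prim <> Expr
x + a ^ Atom <> Expr
x + a ^ x <> Expr
x + a ^ x <> Term
x + a ^ x <> Factor
x + a ^ x <> Prim
x + a ^ x <> Atom
x + a ^ x <> a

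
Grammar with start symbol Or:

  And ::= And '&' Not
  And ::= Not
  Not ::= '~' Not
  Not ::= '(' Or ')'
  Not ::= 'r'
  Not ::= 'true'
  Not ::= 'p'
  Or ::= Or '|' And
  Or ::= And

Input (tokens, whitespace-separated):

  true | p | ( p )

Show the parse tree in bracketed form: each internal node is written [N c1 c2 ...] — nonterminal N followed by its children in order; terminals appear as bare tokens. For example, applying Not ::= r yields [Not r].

[Or [Or [Or [And [Not true]]] | [And [Not p]]] | [And [Not ( [Or [And [Not p]]] )]]]

Or
Or | And
Or | And | And
And | And | And
Not | And | And
true | And | And
true | Not | And
true | p | And
true | p | Not
true | p | ( Or )
true | p | ( And )
true | p | ( Not )
true | p | ( p )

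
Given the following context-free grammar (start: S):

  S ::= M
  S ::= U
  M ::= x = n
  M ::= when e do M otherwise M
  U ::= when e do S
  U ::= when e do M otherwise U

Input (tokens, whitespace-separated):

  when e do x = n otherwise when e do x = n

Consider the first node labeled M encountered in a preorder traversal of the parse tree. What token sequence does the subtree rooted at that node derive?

x = n

[S [U when e do [M x = n] otherwise [U when e do [S [M x = n]]]]]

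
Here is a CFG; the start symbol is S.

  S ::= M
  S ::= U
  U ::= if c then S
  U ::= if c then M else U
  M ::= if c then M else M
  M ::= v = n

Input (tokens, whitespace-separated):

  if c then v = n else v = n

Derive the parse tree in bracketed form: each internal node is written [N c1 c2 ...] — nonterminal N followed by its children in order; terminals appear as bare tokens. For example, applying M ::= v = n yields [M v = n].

[S [M if c then [M v = n] else [M v = n]]]

S
M
if c then M else M
if c then v = n else M
if c then v = n else v = n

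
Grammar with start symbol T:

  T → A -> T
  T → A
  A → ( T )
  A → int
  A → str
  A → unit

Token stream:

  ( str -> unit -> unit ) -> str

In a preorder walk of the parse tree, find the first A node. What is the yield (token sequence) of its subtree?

( str -> unit -> unit )

[T [A ( [T [A str] -> [T [A unit] -> [T [A unit]]]] )] -> [T [A str]]]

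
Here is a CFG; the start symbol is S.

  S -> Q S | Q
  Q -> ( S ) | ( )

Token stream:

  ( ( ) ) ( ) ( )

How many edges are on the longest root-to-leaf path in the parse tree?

[S [Q ( [S [Q ( )]] )] [S [Q ( )] [S [Q ( )]]]]

4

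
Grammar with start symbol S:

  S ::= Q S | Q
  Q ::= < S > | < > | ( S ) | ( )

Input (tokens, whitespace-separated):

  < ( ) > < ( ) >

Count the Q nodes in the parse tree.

[S [Q < [S [Q ( )]] >] [S [Q < [S [Q ( )]] >]]]

4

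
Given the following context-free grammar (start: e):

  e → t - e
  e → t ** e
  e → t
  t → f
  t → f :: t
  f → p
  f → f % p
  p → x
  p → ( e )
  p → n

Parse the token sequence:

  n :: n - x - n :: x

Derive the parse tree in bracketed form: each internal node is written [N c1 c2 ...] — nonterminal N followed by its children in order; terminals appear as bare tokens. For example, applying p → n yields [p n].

e
t - e
f :: t - e
p :: t - e
n :: t - e
n :: f - e
n :: p - e
n :: n - e
n :: n - t - e
n :: n - f - e
n :: n - p - e
n :: n - x - e
n :: n - x - t
n :: n - x - f :: t
n :: n - x - p :: t
n :: n - x - n :: t
n :: n - x - n :: f
n :: n - x - n :: p
n :: n - x - n :: x

[e [t [f [p n]] :: [t [f [p n]]]] - [e [t [f [p x]]] - [e [t [f [p n]] :: [t [f [p x]]]]]]]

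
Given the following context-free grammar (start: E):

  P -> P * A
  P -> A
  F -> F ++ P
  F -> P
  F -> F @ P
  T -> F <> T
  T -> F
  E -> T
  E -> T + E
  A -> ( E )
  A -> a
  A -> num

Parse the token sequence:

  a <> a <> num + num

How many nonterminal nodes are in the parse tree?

18

[E [T [F [P [A a]]] <> [T [F [P [A a]]] <> [T [F [P [A num]]]]]] + [E [T [F [P [A num]]]]]]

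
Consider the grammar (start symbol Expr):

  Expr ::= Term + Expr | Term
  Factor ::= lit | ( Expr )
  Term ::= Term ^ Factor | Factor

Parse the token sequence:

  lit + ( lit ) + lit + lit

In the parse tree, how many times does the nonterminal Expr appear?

[Expr [Term [Factor lit]] + [Expr [Term [Factor ( [Expr [Term [Factor lit]]] )]] + [Expr [Term [Factor lit]] + [Expr [Term [Factor lit]]]]]]

5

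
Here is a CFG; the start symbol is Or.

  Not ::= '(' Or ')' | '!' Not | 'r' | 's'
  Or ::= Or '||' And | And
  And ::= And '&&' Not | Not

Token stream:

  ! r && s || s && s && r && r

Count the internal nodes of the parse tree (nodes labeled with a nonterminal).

[Or [Or [And [And [Not ! [Not r]]] && [Not s]]] || [And [And [And [And [Not s]] && [Not s]] && [Not r]] && [Not r]]]

15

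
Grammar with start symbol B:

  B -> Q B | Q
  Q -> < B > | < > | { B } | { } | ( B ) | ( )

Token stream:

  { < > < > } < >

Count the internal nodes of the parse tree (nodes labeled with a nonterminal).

8

[B [Q { [B [Q < >] [B [Q < >]]] }] [B [Q < >]]]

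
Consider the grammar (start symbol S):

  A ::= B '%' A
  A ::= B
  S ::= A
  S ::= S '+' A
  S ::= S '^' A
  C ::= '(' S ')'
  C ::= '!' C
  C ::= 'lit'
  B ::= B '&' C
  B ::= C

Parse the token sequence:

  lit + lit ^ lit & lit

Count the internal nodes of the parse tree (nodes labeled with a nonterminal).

[S [S [S [A [B [C lit]]]] + [A [B [C lit]]]] ^ [A [B [B [C lit]] & [C lit]]]]

14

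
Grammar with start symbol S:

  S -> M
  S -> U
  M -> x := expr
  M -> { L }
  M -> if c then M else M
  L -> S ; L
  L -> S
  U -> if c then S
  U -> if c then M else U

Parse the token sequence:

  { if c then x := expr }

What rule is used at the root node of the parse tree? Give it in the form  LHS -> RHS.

[S [M { [L [S [U if c then [S [M x := expr]]]]] }]]

S -> M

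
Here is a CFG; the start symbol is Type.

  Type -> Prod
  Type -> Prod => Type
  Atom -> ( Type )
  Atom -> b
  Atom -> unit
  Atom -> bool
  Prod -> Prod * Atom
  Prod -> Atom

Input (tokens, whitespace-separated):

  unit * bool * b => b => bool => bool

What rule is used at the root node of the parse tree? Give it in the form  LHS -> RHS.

[Type [Prod [Prod [Prod [Atom unit]] * [Atom bool]] * [Atom b]] => [Type [Prod [Atom b]] => [Type [Prod [Atom bool]] => [Type [Prod [Atom bool]]]]]]

Type -> Prod => Type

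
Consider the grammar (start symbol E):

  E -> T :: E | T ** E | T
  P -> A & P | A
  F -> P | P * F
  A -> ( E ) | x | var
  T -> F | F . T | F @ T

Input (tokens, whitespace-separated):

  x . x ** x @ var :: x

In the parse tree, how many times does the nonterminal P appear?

[E [T [F [P [A x]]] . [T [F [P [A x]]]]] ** [E [T [F [P [A x]]] @ [T [F [P [A var]]]]] :: [E [T [F [P [A x]]]]]]]

5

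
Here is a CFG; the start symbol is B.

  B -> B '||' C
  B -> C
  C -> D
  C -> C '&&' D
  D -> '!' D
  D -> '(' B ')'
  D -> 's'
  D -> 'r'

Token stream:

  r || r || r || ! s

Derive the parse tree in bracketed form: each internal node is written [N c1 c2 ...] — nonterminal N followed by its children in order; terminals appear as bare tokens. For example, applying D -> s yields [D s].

B
B || C
B || C || C
B || C || C || C
C || C || C || C
D || C || C || C
r || C || C || C
r || D || C || C
r || r || C || C
r || r || D || C
r || r || r || C
r || r || r || D
r || r || r || ! D
r || r || r || ! s

[B [B [B [B [C [D r]]] || [C [D r]]] || [C [D r]]] || [C [D ! [D s]]]]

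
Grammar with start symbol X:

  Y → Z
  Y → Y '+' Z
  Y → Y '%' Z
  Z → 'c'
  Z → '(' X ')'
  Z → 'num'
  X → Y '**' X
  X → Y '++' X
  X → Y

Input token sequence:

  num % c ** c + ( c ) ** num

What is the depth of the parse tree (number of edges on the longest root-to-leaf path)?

[X [Y [Y [Z num]] % [Z c]] ** [X [Y [Y [Z c]] + [Z ( [X [Y [Z c]]] )]] ** [X [Y [Z num]]]]]

7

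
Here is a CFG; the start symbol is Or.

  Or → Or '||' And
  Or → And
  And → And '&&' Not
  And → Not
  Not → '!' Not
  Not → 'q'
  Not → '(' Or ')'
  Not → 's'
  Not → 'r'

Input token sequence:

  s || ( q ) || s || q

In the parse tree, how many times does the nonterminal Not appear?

5

[Or [Or [Or [Or [And [Not s]]] || [And [Not ( [Or [And [Not q]]] )]]] || [And [Not s]]] || [And [Not q]]]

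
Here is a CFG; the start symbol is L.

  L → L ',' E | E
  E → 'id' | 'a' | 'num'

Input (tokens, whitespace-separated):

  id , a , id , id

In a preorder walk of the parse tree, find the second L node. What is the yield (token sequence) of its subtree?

[L [L [L [L [E id]] , [E a]] , [E id]] , [E id]]

id , a , id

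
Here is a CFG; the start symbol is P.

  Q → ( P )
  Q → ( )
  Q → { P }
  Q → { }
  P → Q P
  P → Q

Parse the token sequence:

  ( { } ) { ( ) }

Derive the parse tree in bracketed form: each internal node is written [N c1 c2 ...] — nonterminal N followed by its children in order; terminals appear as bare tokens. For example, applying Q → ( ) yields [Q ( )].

[P [Q ( [P [Q { }]] )] [P [Q { [P [Q ( )]] }]]]

P
Q P
( P ) P
( Q ) P
( { } ) P
( { } ) Q
( { } ) { P }
( { } ) { Q }
( { } ) { ( ) }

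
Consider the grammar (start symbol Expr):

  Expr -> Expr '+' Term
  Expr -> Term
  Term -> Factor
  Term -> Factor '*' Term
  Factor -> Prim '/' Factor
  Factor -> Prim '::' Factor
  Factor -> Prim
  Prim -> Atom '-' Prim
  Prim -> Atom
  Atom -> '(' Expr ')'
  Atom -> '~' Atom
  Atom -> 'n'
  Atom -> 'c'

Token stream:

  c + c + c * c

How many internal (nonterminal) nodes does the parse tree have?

[Expr [Expr [Expr [Term [Factor [Prim [Atom c]]]]] + [Term [Factor [Prim [Atom c]]]]] + [Term [Factor [Prim [Atom c]]] * [Term [Factor [Prim [Atom c]]]]]]

19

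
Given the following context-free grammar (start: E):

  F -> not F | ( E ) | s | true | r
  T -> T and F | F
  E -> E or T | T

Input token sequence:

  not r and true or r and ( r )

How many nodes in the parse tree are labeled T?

[E [E [T [T [F not [F r]]] and [F true]]] or [T [T [F r]] and [F ( [E [T [F r]]] )]]]

5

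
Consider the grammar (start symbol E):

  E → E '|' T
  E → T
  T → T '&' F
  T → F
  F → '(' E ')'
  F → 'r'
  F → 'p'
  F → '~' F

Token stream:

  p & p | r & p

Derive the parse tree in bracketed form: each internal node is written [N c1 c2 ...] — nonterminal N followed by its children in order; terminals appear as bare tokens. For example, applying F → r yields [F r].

[E [E [T [T [F p]] & [F p]]] | [T [T [F r]] & [F p]]]

E
E | T
T | T
T & F | T
F & F | T
p & F | T
p & p | T
p & p | T & F
p & p | F & F
p & p | r & F
p & p | r & p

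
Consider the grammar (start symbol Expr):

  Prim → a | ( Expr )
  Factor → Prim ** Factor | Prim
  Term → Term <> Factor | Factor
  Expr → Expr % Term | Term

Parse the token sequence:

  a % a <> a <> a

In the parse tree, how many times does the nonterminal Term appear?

4

[Expr [Expr [Term [Factor [Prim a]]]] % [Term [Term [Term [Factor [Prim a]]] <> [Factor [Prim a]]] <> [Factor [Prim a]]]]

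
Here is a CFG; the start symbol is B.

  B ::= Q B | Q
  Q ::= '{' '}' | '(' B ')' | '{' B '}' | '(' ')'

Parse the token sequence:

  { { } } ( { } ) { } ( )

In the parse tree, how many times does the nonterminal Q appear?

6

[B [Q { [B [Q { }]] }] [B [Q ( [B [Q { }]] )] [B [Q { }] [B [Q ( )]]]]]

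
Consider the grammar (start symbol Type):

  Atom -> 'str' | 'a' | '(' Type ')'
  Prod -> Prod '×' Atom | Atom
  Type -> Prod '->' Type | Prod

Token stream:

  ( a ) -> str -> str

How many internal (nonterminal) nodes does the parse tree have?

[Type [Prod [Atom ( [Type [Prod [Atom a]]] )]] -> [Type [Prod [Atom str]] -> [Type [Prod [Atom str]]]]]

12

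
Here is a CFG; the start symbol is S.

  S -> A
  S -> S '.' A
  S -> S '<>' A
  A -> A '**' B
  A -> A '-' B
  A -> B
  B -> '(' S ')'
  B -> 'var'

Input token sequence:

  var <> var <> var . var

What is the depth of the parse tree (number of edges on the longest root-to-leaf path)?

[S [S [S [S [A [B var]]] <> [A [B var]]] <> [A [B var]]] . [A [B var]]]

6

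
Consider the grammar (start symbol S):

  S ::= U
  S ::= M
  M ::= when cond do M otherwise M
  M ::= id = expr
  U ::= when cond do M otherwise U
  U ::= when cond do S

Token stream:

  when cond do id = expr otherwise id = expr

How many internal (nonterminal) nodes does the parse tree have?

[S [M when cond do [M id = expr] otherwise [M id = expr]]]

4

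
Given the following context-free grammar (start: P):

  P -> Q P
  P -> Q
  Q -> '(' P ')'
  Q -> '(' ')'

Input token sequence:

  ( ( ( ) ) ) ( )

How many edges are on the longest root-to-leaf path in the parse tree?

6

[P [Q ( [P [Q ( [P [Q ( )]] )]] )] [P [Q ( )]]]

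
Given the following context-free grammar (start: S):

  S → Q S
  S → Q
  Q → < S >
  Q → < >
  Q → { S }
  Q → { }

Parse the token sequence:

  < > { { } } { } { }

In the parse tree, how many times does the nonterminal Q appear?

[S [Q < >] [S [Q { [S [Q { }]] }] [S [Q { }] [S [Q { }]]]]]

5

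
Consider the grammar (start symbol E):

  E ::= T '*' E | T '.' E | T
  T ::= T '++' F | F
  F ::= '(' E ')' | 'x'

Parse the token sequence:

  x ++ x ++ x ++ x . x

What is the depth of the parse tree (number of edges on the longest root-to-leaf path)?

6

[E [T [T [T [T [F x]] ++ [F x]] ++ [F x]] ++ [F x]] . [E [T [F x]]]]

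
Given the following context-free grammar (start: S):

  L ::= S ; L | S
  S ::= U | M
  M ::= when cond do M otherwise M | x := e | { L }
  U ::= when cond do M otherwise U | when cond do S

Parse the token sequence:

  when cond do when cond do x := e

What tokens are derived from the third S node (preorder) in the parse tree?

[S [U when cond do [S [U when cond do [S [M x := e]]]]]]

x := e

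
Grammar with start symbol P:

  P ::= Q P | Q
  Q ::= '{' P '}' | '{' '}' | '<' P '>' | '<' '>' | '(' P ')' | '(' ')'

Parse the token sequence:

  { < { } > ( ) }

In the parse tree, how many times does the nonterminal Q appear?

[P [Q { [P [Q < [P [Q { }]] >] [P [Q ( )]]] }]]

4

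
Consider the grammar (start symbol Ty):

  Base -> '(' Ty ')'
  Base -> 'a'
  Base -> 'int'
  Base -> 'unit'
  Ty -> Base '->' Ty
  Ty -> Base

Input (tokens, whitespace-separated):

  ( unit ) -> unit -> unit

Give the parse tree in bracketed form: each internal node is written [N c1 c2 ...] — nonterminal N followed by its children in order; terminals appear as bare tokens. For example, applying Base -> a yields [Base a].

Ty
Base -> Ty
( Ty ) -> Ty
( Base ) -> Ty
( unit ) -> Ty
( unit ) -> Base -> Ty
( unit ) -> unit -> Ty
( unit ) -> unit -> Base
( unit ) -> unit -> unit

[Ty [Base ( [Ty [Base unit]] )] -> [Ty [Base unit] -> [Ty [Base unit]]]]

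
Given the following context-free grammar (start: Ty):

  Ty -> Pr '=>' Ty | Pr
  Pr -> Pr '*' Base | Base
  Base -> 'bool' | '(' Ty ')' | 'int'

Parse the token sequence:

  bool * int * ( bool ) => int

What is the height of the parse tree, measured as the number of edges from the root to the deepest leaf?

[Ty [Pr [Pr [Pr [Base bool]] * [Base int]] * [Base ( [Ty [Pr [Base bool]]] )]] => [Ty [Pr [Base int]]]]

6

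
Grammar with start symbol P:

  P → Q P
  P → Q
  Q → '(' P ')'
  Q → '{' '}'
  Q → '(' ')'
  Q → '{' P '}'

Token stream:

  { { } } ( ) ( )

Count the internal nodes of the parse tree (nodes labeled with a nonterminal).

8

[P [Q { [P [Q { }]] }] [P [Q ( )] [P [Q ( )]]]]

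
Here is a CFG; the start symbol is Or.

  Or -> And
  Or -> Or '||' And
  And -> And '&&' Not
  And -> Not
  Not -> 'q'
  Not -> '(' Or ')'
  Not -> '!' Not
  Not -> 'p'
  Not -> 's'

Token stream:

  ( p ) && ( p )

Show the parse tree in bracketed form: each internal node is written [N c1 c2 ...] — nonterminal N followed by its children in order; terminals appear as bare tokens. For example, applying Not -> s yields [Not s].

[Or [And [And [Not ( [Or [And [Not p]]] )]] && [Not ( [Or [And [Not p]]] )]]]

Or
And
And && Not
Not && Not
( Or ) && Not
( And ) && Not
( Not ) && Not
( p ) && Not
( p ) && ( Or )
( p ) && ( And )
( p ) && ( Not )
( p ) && ( p )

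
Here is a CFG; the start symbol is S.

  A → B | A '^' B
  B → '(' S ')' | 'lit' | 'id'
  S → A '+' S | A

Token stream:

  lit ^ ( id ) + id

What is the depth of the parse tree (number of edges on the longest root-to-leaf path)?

6

[S [A [A [B lit]] ^ [B ( [S [A [B id]]] )]] + [S [A [B id]]]]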